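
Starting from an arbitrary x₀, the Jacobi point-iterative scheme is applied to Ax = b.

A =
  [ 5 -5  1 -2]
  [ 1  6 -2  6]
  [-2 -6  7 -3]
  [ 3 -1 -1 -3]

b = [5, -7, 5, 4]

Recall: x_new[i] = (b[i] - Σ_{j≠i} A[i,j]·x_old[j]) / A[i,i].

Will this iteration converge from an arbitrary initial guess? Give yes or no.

Write A = D+L+U with D = diag(5, 6, 7, -3).
Jacobi T = -D⁻¹(L+U): T[0,1] = -(-5)/(5) = +1.0000; T[0,0] = 0.
  T[0,:] = [+0.0000 +1.0000 -0.2000 +0.4000]
  T[1,:] = [-0.1667 +0.0000 +0.3333 -1.0000]
  T[2,:] = [+0.2857 +0.8571 +0.0000 +0.4286]
  T[3,:] = [+1.0000 -0.3333 -0.3333 +0.0000]
eigenvalue magnitudes: 1.2097, 0.6707, 0.6707, 0.5367.
ρ(T) = max|λ| = 1.2097; 1.2097 > 1: divergent.

no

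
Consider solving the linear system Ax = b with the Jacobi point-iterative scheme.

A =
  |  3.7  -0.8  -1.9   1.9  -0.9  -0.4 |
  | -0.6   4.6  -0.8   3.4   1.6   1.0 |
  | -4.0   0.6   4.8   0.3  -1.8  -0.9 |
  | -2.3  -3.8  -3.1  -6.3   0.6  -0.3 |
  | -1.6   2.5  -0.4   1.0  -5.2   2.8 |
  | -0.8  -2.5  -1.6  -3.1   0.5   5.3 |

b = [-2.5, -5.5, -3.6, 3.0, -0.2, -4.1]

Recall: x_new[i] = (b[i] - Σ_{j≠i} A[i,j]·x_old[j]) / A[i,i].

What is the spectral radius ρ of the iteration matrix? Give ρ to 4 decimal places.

A = D + L + U where D = diag(3.7, 4.6, 4.8, -6.3, -5.2, 5.3).
Jacobi: T = -D⁻¹(L+U), T[3,0] = -(-2.3)/(-6.3) = -0.3651; T[3,3] = 0.
  T[0,:] = [+0.0000, +0.2162, +0.5135, -0.5135, +0.2432, +0.1081]
  T[1,:] = [+0.1304, +0.0000, +0.1739, -0.7391, -0.3478, -0.2174]
  T[2,:] = [+0.8333, -0.1250, +0.0000, -0.0625, +0.3750, +0.1875]
  T[3,:] = [-0.3651, -0.6032, -0.4921, +0.0000, +0.0952, -0.0476]
  T[4,:] = [-0.3077, +0.4808, -0.0769, +0.1923, +0.0000, +0.5385]
  T[5,:] = [+0.1509, +0.4717, +0.3019, +0.5849, -0.0943, +0.0000]
|λ(T)| sorted: 1.1408, 0.5933, 0.5933, 0.5102, 0.5102, 0.1133.
ρ(T) = max|λ| = 1.1408; 1.1408 > 1 ⇒ diverges.

1.1408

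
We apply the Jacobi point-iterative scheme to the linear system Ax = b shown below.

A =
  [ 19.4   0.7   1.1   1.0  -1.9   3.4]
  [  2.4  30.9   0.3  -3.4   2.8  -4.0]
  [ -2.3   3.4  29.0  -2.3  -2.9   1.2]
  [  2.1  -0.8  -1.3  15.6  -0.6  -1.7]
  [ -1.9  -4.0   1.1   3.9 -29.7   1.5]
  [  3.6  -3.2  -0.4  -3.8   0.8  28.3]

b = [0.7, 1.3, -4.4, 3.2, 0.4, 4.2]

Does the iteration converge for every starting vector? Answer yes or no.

A = D + L + U where D = diag(19.4, 30.9, 29, 15.6, -29.7, 28.3).
T_J = -D⁻¹(L+U): T[2,4] = -(-2.9)/(29) = +0.1000; T[2,2] = 0.
  T[0,:] = [+0.0000 -0.0361 -0.0567 -0.0515 +0.0979 -0.1753]
  T[1,:] = [-0.0777 +0.0000 -0.0097 +0.1100 -0.0906 +0.1294]
  T[2,:] = [+0.0793 -0.1172 +0.0000 +0.0793 +0.1000 -0.0414]
  T[3,:] = [-0.1346 +0.0513 +0.0833 +0.0000 +0.0385 +0.1090]
  T[4,:] = [-0.0640 -0.1347 +0.0370 +0.1313 +0.0000 +0.0505]
  T[5,:] = [-0.1272 +0.1131 +0.0141 +0.1343 -0.0283 +0.0000]
|λ(T)| sorted: 0.2852, 0.1961, 0.1631, 0.1325, 0.0792, 0.0792.
ρ = 0.2852; 0.2852 < 1 ⇒ converges.

yes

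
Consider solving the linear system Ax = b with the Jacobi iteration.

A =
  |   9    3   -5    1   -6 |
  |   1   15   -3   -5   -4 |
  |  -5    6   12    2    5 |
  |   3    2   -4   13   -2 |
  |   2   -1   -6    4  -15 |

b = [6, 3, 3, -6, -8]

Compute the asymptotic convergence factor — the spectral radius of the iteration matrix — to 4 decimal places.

0.8482

Diagonal D = diag(9, 15, 12, 13, -15); L, U strict lower/upper.
Jacobi: T = -D⁻¹(L+U), T[4,3] = -(4)/(-15) = +0.2667; T[4,4] = 0.
  T[0,:] = [+0.0000 -0.3333 +0.5556 -0.1111 +0.6667]
  T[1,:] = [-0.0667 +0.0000 +0.2000 +0.3333 +0.2667]
  T[2,:] = [+0.4167 -0.5000 +0.0000 -0.1667 -0.4167]
  T[3,:] = [-0.2308 -0.1538 +0.3077 +0.0000 +0.1538]
  T[4,:] = [+0.1333 -0.0667 -0.4000 +0.2667 +0.0000]
|roots of det(T-λI)|: 0.8482, 0.4183, 0.4183, 0.3556, 0.3556.
ρ = 0.8482; 0.8482 < 1: convergent.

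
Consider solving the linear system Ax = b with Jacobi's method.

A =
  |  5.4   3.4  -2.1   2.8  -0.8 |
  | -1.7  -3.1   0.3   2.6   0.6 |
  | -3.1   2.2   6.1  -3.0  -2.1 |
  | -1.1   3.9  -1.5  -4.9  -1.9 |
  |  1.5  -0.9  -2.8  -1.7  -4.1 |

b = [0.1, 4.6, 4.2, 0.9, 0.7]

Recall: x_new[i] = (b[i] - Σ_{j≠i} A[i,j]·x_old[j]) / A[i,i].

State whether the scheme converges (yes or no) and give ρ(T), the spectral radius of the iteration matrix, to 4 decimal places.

A = D + L + U where D = diag(5.4, -3.1, 6.1, -4.9, -4.1).
Jacobi T = -D⁻¹(L+U): T[3,4] = -(-1.9)/(-4.9) = -0.3878; T[3,3] = 0.
  T[0,:] = [+0.0000  -0.6296  +0.3889  -0.5185  +0.1481]
  T[1,:] = [-0.5484  +0.0000  +0.0968  +0.8387  +0.1935]
  T[2,:] = [+0.5082  -0.3607  +0.0000  +0.4918  +0.3443]
  T[3,:] = [-0.2245  +0.7959  -0.3061  +0.0000  -0.3878]
  T[4,:] = [+0.3659  -0.2195  -0.6829  -0.4146  +0.0000]
eigenvalue magnitudes: 1.3238, 0.7456, 0.7456, 0.1018, 0.0054.
ρ(T) = max|λ| = 1.3238; 1.3238 > 1: divergent.

no, ρ = 1.3238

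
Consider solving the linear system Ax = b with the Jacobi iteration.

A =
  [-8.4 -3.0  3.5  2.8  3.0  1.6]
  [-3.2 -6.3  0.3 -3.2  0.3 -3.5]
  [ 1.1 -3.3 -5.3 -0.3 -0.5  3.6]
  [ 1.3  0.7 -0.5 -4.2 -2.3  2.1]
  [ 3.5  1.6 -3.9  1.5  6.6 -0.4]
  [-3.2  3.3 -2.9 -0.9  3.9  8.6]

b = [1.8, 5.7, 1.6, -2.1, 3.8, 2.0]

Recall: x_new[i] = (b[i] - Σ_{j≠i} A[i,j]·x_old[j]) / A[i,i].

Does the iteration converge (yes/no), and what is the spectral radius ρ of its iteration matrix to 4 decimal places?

no, ρ = 1.1517

Split A = D + L + U, D = diag(-8.4, -6.3, -5.3, -4.2, 6.6, 8.6).
Jacobi T = -D⁻¹(L+U): T[5,1] = -(3.3)/(8.6) = -0.3837; T[5,5] = 0.
  T[0,:] = [+0.0000, -0.3571, +0.4167, +0.3333, +0.3571, +0.1905]
  T[1,:] = [-0.5079, +0.0000, +0.0476, -0.5079, +0.0476, -0.5556]
  T[2,:] = [+0.2075, -0.6226, +0.0000, -0.0566, -0.0943, +0.6792]
  T[3,:] = [+0.3095, +0.1667, -0.1190, +0.0000, -0.5476, +0.5000]
  T[4,:] = [-0.5303, -0.2424, +0.5909, -0.2273, +0.0000, +0.0606]
  T[5,:] = [+0.3721, -0.3837, +0.3372, +0.1047, -0.4535, +0.0000]
eigenvalue magnitudes: 1.1517, 0.6517, 0.5859, 0.5859, 0.1410, 0.1410.
spectral radius ρ = 1.1517; 1.1517 > 1: divergent.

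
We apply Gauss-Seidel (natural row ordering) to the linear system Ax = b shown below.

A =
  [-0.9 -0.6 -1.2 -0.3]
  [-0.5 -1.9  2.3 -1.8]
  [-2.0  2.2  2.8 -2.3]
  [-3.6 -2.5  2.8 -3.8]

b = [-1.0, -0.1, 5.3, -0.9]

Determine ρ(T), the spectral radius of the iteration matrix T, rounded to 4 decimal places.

Diagonal D = diag(-0.9, -1.9, 2.8, -3.8); L, U strict lower/upper.
Gauss-Seidel: T = -(D+L)⁻¹U, row 0 first, T[0,3] = -(-0.3)/(-0.9) = -0.3333; later rows by forward substitution.
  T[0,:] = [+0.0000 -0.6667 -1.3333 -0.3333]
  T[1,:] = [+0.0000 +0.1754 +1.5614 -0.8596]
  T[2,:] = [+0.0000 -0.6140 -2.1792 +1.2588]
  T[3,:] = [+0.0000 +0.0637 -1.3698 +1.8089]
moduli |λ_i(T)| = 1.2388, 0.7999, 0.6338, 0.0000.
ρ(T) = max|λ| = 1.2388; 1.2388 > 1, so it fails to converge.

1.2388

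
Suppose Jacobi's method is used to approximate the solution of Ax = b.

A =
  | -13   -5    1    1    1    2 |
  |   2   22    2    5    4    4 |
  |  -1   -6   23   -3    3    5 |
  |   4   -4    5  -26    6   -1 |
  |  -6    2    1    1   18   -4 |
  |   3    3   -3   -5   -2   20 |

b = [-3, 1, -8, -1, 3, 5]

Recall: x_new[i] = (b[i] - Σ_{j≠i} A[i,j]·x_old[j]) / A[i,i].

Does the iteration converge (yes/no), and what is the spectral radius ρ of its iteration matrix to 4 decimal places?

Write A = D+L+U with D = diag(-13, 22, 23, -26, 18, 20).
T_J = -D⁻¹(L+U): T[3,4] = -(6)/(-26) = +0.2308; T[3,3] = 0.
  T[0,:] = [+0.0000  -0.3846  +0.0769  +0.0769  +0.0769  +0.1538]
  T[1,:] = [-0.0909  +0.0000  -0.0909  -0.2273  -0.1818  -0.1818]
  T[2,:] = [+0.0435  +0.2609  +0.0000  +0.1304  -0.1304  -0.2174]
  T[3,:] = [+0.1538  -0.1538  +0.1923  +0.0000  +0.2308  -0.0385]
  T[4,:] = [+0.3333  -0.1111  -0.0556  -0.0556  +0.0000  +0.2222]
  T[5,:] = [-0.1500  -0.1500  +0.1500  +0.2500  +0.1000  +0.0000]
|roots of det(T-λI)|: 0.5055, 0.3109, 0.2764, 0.2764, 0.0569, 0.0569.
spectral radius ρ = 0.5055; 0.5055 < 1: convergent.

yes, ρ = 0.5055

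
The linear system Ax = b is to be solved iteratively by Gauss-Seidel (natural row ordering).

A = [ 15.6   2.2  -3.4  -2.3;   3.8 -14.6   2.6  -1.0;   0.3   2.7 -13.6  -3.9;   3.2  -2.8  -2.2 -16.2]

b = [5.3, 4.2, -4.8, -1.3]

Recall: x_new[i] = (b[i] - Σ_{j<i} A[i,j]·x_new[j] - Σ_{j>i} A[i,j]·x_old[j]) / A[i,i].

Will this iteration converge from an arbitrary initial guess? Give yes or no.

yes

A = D + L + U where D = diag(15.6, -14.6, -13.6, -16.2).
T_GS = -(D+L)⁻¹U: row 0 first, T[0,1] = -(2.2)/(15.6) = -0.1410; later rows by forward substitution.
  T[0,:] = [+0.0000  -0.1410  +0.2179  +0.1474]
  T[1,:] = [+0.0000  -0.0367  +0.2348  -0.0301]
  T[2,:] = [+0.0000  -0.0104  +0.0514  -0.2895]
  T[3,:] = [+0.0000  -0.0201  -0.0045  +0.0736]
|λ(T)| sorted: 0.1519, 0.0968, 0.0968, 0.0000.
ρ(T) = max|λ| = 0.1519; 0.1519 < 1: convergent.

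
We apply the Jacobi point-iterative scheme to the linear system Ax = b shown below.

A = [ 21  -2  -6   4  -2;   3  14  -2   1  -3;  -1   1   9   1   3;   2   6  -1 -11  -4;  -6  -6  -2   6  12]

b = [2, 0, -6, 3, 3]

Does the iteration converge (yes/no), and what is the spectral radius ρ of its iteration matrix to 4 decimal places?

yes, ρ = 0.6367

Let D = diag(21, 14, 9, -11, 12); L, U the strict triangles.
Jacobi: T = -D⁻¹(L+U), T[4,0] = -(-6)/(12) = +0.5000; T[4,4] = 0.
  T[0,:] = [+0.0000 +0.0952 +0.2857 -0.1905 +0.0952]
  T[1,:] = [-0.2143 +0.0000 +0.1429 -0.0714 +0.2143]
  T[2,:] = [+0.1111 -0.1111 +0.0000 -0.1111 -0.3333]
  T[3,:] = [+0.1818 +0.5455 -0.0909 +0.0000 -0.3636]
  T[4,:] = [+0.5000 +0.5000 +0.1667 -0.5000 +0.0000]
moduli |λ_i(T)| = 0.6367, 0.3567, 0.3567, 0.2384, 0.2384.
ρ = 0.6367; 0.6367 < 1, so it converges for any x₀.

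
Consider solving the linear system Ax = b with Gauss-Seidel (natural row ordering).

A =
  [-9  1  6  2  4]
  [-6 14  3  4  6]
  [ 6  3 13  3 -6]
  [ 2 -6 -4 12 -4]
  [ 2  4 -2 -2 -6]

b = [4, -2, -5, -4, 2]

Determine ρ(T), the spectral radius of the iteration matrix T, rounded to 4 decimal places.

Split A = D + L + U, D = diag(-9, 14, 13, 12, -6).
T_GS = -(D+L)⁻¹U: row 0 first, T[0,3] = -(2)/(-9) = +0.2222; later rows by forward substitution.
  T[0,:] = [+0.0000 +0.1111 +0.6667 +0.2222 +0.4444]
  T[1,:] = [+0.0000 +0.0476 +0.0714 -0.1905 -0.2381]
  T[2,:] = [+0.0000 -0.0623 -0.3242 -0.2894 +0.3114]
  T[3,:] = [+0.0000 -0.0155 -0.1835 -0.2287 +0.2440]
  T[4,:] = [+0.0000 +0.0947 +0.4391 +0.1198 -0.1957]
|λ(T)| sorted: 0.7848, 0.1258, 0.1258, 0.0491, 0.0000.
ρ(T) = max|λ| = 0.7848; 0.7848 < 1, so it converges for any x₀.

0.7848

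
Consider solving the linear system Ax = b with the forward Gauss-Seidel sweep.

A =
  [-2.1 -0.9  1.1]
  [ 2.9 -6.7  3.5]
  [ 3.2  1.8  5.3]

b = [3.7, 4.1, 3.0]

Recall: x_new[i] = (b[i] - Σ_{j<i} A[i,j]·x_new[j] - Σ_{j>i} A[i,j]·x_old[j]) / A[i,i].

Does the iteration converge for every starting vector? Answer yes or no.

Split A = D + L + U, D = diag(-2.1, -6.7, 5.3).
GS T = -(D+L)⁻¹U: row 0 first, T[0,2] = -(1.1)/(-2.1) = +0.5238; later rows by forward substitution.
  T[0,:] = [+0.0000, -0.4286, +0.5238]
  T[1,:] = [+0.0000, -0.1855, +0.7491]
  T[2,:] = [+0.0000, +0.3218, -0.5707]
|λ(T)| sorted: 0.9055, 0.1493, 0.0000.
ρ(T) = max|λ| = 0.9055; 0.9055 < 1, so it converges for any x₀.

yes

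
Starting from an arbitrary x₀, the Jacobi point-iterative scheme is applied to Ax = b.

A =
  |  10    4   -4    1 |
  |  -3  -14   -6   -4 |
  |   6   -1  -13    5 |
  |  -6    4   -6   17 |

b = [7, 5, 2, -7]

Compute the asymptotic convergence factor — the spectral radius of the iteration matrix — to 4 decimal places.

0.8618

Let D = diag(10, -14, -13, 17); L, U the strict triangles.
T_J = -D⁻¹(L+U): T[1,2] = -(-6)/(-14) = -0.4286; T[1,1] = 0.
  T[0,:] = [+0.0000, -0.4000, +0.4000, -0.1000]
  T[1,:] = [-0.2143, +0.0000, -0.4286, -0.2857]
  T[2,:] = [+0.4615, -0.0769, +0.0000, +0.3846]
  T[3,:] = [+0.3529, -0.2353, +0.3529, +0.0000]
|roots of det(T-λI)|: 0.8618, 0.3633, 0.3633, 0.2166.
ρ = 0.8618; 0.8618 < 1 ⇒ converges.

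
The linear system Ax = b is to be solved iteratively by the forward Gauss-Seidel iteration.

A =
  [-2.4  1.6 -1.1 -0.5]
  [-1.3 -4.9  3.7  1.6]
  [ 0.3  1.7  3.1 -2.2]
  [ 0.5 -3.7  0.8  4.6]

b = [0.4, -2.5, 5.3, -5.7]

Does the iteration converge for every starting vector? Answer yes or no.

Diagonal D = diag(-2.4, -4.9, 3.1, 4.6); L, U strict lower/upper.
T_GS = -(D+L)⁻¹U: row 0 first, T[0,3] = -(-0.5)/(-2.4) = -0.2083; later rows by forward substitution.
  T[0,:] = [+0.0000 +0.6667 -0.4583 -0.2083]
  T[1,:] = [+0.0000 -0.1769 +0.8767 +0.3818]
  T[2,:] = [+0.0000 +0.0325 -0.4364 +0.5205]
  T[3,:] = [+0.0000 -0.2204 +0.8309 +0.2392]
|λ(T)| sorted: 0.9109, 0.4399, 0.0969, 0.0000.
spectral radius ρ = 0.9109; 0.9109 < 1, so it converges for any x₀.

yes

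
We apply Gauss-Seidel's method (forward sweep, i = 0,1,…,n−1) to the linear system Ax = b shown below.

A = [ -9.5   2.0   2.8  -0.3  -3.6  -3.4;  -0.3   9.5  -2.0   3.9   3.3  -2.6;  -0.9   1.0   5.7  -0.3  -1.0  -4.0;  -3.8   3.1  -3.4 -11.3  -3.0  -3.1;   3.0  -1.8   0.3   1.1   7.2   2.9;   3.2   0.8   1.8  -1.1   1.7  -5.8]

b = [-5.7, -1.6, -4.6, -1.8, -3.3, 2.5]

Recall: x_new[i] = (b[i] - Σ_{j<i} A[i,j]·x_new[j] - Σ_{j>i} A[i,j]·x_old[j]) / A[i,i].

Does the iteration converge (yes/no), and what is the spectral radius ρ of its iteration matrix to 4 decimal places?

Write A = D+L+U with D = diag(-9.5, 9.5, 5.7, -11.3, 7.2, -5.8).
Gauss-Seidel: T = -(D+L)⁻¹U, row 0 first, T[0,4] = -(-3.6)/(-9.5) = -0.3789; later rows by forward substitution.
  T[0,:] = [+0.0000 +0.2105 +0.2947 -0.0316 -0.3789 -0.3579]
  T[1,:] = [+0.0000 +0.0066 +0.2198 -0.4115 -0.3593 +0.2624]
  T[2,:] = [+0.0000 +0.0321 +0.0080 +0.1198 +0.1786 +0.5992]
  T[3,:] = [+0.0000 -0.0786 -0.0412 -0.1383 -0.2904 -0.2623]
  T[4,:] = [+0.0000 -0.0754 -0.0619 -0.0736 +0.1050 -0.1730]
  T[5,:] = [+0.0000 +0.1198 +0.1851 -0.0323 -0.1174 +0.0237]
|eigenvalues of T|: 0.5138, 0.3427, 0.3427, 0.1569, 0.0145, 0.0000.
ρ(T) = max|λ| = 0.5138; 0.5138 < 1: convergent.

yes, ρ = 0.5138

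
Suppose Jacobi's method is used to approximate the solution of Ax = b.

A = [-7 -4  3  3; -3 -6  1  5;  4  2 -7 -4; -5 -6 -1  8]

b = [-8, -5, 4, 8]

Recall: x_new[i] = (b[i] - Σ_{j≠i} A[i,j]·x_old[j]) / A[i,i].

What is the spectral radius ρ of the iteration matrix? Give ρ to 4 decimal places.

1.3949

Diagonal D = diag(-7, -6, -7, 8); L, U strict lower/upper.
Jacobi T = -D⁻¹(L+U): T[2,3] = -(-4)/(-7) = -0.5714; T[2,2] = 0.
  T[0,:] = [+0.0000, -0.5714, +0.4286, +0.4286]
  T[1,:] = [-0.5000, +0.0000, +0.1667, +0.8333]
  T[2,:] = [+0.5714, +0.2857, +0.0000, -0.5714]
  T[3,:] = [+0.6250, +0.7500, +0.1250, +0.0000]
|roots of det(T-λI)|: 1.3949, 0.6924, 0.6924, 0.0496.
ρ = 1.3949; 1.3949 > 1, so it fails to converge.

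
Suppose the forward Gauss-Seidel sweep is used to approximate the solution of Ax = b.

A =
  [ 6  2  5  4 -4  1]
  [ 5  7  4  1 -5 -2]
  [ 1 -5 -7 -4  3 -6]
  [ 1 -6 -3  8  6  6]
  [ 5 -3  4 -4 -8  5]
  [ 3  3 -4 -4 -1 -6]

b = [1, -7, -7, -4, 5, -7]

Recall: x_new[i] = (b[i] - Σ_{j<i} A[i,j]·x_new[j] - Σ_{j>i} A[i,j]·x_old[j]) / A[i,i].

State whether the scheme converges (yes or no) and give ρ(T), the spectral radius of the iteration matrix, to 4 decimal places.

A = D + L + U where D = diag(6, 7, -7, 8, -8, -6).
GS T = -(D+L)⁻¹U: row 0 first, T[0,1] = -(2)/(6) = -0.3333; later rows by forward substitution.
  T[0,:] = [+0.0000  -0.3333  -0.8333  -0.6667  +0.6667  -0.1667]
  T[1,:] = [+0.0000  +0.2381  +0.0238  +0.3333  +0.2381  +0.4048]
  T[2,:] = [+0.0000  -0.2177  -0.1361  -0.9048  +0.3537  -1.1701]
  T[3,:] = [+0.0000  +0.1386  +0.0710  -0.0060  -0.5221  -0.8644]
  T[4,:] = [+0.0000  -0.4758  -0.6333  -0.9911  +0.7653  +0.2162]
  T[5,:] = [+0.0000  +0.0844  -0.2558  +0.6057  +0.4371  +1.4393]
|roots of det(T-λI)|: 1.4117, 0.9727, 0.3123, 0.3123, 0.1905, 0.0000.
ρ(T) = max|λ| = 1.4117; 1.4117 > 1 ⇒ diverges.

no, ρ = 1.4117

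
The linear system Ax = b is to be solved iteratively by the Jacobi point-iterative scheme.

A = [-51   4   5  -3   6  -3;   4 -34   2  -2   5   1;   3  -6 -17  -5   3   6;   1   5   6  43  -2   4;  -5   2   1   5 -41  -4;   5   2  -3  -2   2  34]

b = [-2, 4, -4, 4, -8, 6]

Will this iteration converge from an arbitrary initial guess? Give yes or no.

Write A = D+L+U with D = diag(-51, -34, -17, 43, -41, 34).
Jacobi T = -D⁻¹(L+U): T[4,2] = -(1)/(-41) = +0.0244; T[4,4] = 0.
  T[0,:] = [+0.0000  +0.0784  +0.0980  -0.0588  +0.1176  -0.0588]
  T[1,:] = [+0.1176  +0.0000  +0.0588  -0.0588  +0.1471  +0.0294]
  T[2,:] = [+0.1765  -0.3529  +0.0000  -0.2941  +0.1765  +0.3529]
  T[3,:] = [-0.0233  -0.1163  -0.1395  +0.0000  +0.0465  -0.0930]
  T[4,:] = [-0.1220  +0.0488  +0.0244  +0.1220  +0.0000  -0.0976]
  T[5,:] = [-0.1471  -0.0588  +0.0882  +0.0588  -0.0588  +0.0000]
eigenvalue magnitudes: 0.3776, 0.2090, 0.2090, 0.1719, 0.0690, 0.0690.
ρ(T) = max|λ| = 0.3776; 0.3776 < 1: convergent.

yes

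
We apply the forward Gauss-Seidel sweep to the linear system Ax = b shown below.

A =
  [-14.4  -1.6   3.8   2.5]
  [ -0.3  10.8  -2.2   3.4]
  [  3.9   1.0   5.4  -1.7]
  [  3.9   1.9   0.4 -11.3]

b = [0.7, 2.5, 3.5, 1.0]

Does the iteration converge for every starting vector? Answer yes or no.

Write A = D+L+U with D = diag(-14.4, 10.8, 5.4, -11.3).
Gauss-Seidel: T = -(D+L)⁻¹U, row 0 first, T[0,1] = -(-1.6)/(-14.4) = -0.1111; later rows by forward substitution.
  T[0,:] = [+0.0000 -0.1111 +0.2639 +0.1736]
  T[1,:] = [+0.0000 -0.0031 +0.2110 -0.3100]
  T[2,:] = [+0.0000 +0.0808 -0.2297 +0.2468]
  T[3,:] = [+0.0000 -0.0360 +0.1184 +0.0165]
moduli |λ_i(T)| = 0.3885, 0.1191, 0.0531, 0.0000.
spectral radius ρ = 0.3885; 0.3885 < 1, so it converges for any x₀.

yes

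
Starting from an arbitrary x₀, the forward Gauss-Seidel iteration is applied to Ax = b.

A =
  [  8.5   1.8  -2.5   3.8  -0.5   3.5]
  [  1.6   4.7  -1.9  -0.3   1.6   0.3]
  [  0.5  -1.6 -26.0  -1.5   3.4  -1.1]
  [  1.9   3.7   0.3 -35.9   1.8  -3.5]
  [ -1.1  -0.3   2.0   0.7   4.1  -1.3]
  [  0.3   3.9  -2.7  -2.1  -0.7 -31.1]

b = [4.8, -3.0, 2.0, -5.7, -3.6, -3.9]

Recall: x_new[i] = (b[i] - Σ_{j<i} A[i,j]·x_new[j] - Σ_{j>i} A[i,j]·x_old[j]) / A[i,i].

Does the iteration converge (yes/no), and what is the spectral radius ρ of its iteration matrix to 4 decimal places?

Write A = D+L+U with D = diag(8.5, 4.7, -26, -35.9, 4.1, -31.1).
T_GS = -(D+L)⁻¹U: row 0 first, T[0,5] = -(3.5)/(8.5) = -0.4118; later rows by forward substitution.
  T[0,:] = [+0.0000, -0.2118, +0.2941, -0.4471, +0.0588, -0.4118]
  T[1,:] = [+0.0000, +0.0721, +0.3041, +0.2160, -0.3605, +0.0763]
  T[2,:] = [+0.0000, -0.0085, -0.0131, -0.0796, +0.1541, -0.0549]
  T[3,:] = [+0.0000, -0.0038, +0.0468, -0.0021, +0.0174, -0.1119]
  T[4,:] = [+0.0000, -0.0467, +0.0995, -0.0650, -0.0887, +0.2581]
  T[5,:] = [+0.0000, +0.0090, +0.0367, +0.0313, -0.0572, +0.0121]
|λ(T)| sorted: 0.1801, 0.1143, 0.1143, 0.0529, 0.0061, 0.0000.
ρ = 0.1801; 0.1801 < 1, so it converges for any x₀.

yes, ρ = 0.1801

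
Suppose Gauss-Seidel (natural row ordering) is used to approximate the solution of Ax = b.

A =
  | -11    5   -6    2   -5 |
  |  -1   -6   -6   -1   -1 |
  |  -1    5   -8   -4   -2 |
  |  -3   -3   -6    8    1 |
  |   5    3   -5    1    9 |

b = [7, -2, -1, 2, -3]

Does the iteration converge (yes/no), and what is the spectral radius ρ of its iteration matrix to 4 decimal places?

no, ρ = 1.3377

Split A = D + L + U, D = diag(-11, -6, -8, 8, 9).
Gauss-Seidel: T = -(D+L)⁻¹U, row 0 first, T[0,1] = -(5)/(-11) = +0.4545; later rows by forward substitution.
  T[0,:] = [+0.0000 +0.4545 -0.5455 +0.1818 -0.4545]
  T[1,:] = [+0.0000 -0.0758 -0.9091 -0.1970 -0.0909]
  T[2,:] = [+0.0000 -0.1042 -0.5000 -0.6458 -0.2500]
  T[3,:] = [+0.0000 +0.0639 -0.9205 -0.4901 -0.5170]
  T[4,:] = [+0.0000 -0.2922 +0.4306 -0.3397 +0.2014]
|eigenvalues of T|: 1.3377, 0.5674, 0.1442, 0.1442, 0.0000.
ρ(T) = max|λ| = 1.3377; 1.3377 > 1, so it fails to converge.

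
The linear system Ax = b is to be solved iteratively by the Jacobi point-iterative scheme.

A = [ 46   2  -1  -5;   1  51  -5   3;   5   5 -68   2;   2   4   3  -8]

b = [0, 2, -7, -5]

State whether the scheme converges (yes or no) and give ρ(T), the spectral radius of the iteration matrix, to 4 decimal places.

yes, ρ = 0.1881

Let D = diag(46, 51, -68, -8); L, U the strict triangles.
Jacobi: T = -D⁻¹(L+U), T[2,3] = -(2)/(-68) = +0.0294; T[2,2] = 0.
  T[0,:] = [+0.0000, -0.0435, +0.0217, +0.1087]
  T[1,:] = [-0.0196, +0.0000, +0.0980, -0.0588]
  T[2,:] = [+0.0735, +0.0735, +0.0000, +0.0294]
  T[3,:] = [+0.2500, +0.5000, +0.3750, +0.0000]
|λ(T)| sorted: 0.1881, 0.1149, 0.0923, 0.0923.
spectral radius ρ = 0.1881; 0.1881 < 1: convergent.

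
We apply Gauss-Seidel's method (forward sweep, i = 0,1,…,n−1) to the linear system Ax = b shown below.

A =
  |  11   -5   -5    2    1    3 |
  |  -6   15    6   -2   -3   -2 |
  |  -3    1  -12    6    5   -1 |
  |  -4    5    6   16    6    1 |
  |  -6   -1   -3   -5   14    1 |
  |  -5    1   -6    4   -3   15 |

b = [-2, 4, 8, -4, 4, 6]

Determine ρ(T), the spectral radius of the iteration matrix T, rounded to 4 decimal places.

0.8412

Let D = diag(11, 15, -12, 16, 14, 15); L, U the strict triangles.
Gauss-Seidel: T = -(D+L)⁻¹U, row 0 first, T[0,3] = -(2)/(11) = -0.1818; later rows by forward substitution.
  T[0,:] = [+0.0000, +0.4545, +0.4545, -0.1818, -0.0909, -0.2727]
  T[1,:] = [+0.0000, +0.1818, -0.2182, +0.0606, +0.1636, +0.0242]
  T[2,:] = [+0.0000, -0.0985, -0.1318, +0.5505, +0.4530, -0.0131]
  T[3,:] = [+0.0000, +0.0938, +0.2313, -0.2708, -0.6188, -0.1333]
  T[4,:] = [+0.0000, +0.2202, +0.2336, -0.0524, -0.1512, -0.2370]
  T[5,:] = [+0.0000, +0.1190, +0.0984, +0.2173, +0.2748, -0.1096]
eigenvalue magnitudes: 0.8412, 0.2877, 0.2846, 0.2846, 0.0414, 0.0000.
spectral radius ρ = 0.8412; 0.8412 < 1, so it converges for any x₀.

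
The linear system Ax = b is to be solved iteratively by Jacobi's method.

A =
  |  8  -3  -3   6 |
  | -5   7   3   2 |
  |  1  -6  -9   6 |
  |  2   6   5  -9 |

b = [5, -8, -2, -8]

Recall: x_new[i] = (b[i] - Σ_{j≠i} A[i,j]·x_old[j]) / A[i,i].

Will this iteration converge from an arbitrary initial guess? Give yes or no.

A = D + L + U where D = diag(8, 7, -9, -9).
Jacobi T = -D⁻¹(L+U): T[1,0] = -(-5)/(7) = +0.7143; T[1,1] = 0.
  T[0,:] = [+0.0000  +0.3750  +0.3750  -0.7500]
  T[1,:] = [+0.7143  +0.0000  -0.4286  -0.2857]
  T[2,:] = [+0.1111  -0.6667  +0.0000  +0.6667]
  T[3,:] = [+0.2222  +0.6667  +0.5556  +0.0000]
|λ(T)| sorted: 1.1714, 0.6486, 0.6486, 0.5744.
ρ(T) = max|λ| = 1.1714; 1.1714 > 1, so it fails to converge.

no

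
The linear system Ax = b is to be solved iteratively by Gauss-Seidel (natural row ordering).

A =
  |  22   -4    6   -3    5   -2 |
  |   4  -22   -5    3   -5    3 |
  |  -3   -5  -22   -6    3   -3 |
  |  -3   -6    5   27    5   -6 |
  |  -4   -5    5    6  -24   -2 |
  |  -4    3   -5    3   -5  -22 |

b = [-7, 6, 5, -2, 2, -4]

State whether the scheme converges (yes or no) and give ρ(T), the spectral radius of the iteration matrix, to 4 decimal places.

Diagonal D = diag(22, -22, -22, 27, -24, -22); L, U strict lower/upper.
T_GS = -(D+L)⁻¹U: row 0 first, T[0,3] = -(-3)/(22) = +0.1364; later rows by forward substitution.
  T[0,:] = [+0.0000, +0.1818, -0.2727, +0.1364, -0.2273, +0.0909]
  T[1,:] = [+0.0000, +0.0331, -0.2769, +0.1612, -0.2686, +0.1529]
  T[2,:] = [+0.0000, -0.0323, +0.1001, -0.3279, +0.2284, -0.1835]
  T[3,:] = [+0.0000, +0.0335, -0.1104, +0.1117, -0.3124, +0.3003]
  T[4,:] = [+0.0000, -0.0355, +0.0964, -0.0967, +0.0633, -0.0935]
  T[5,:] = [+0.0000, -0.0086, -0.0479, +0.1089, -0.1042, +0.1082]
|eigenvalues of T|: 0.5913, 0.1059, 0.1059, 0.0747, 0.0638, 0.0000.
ρ(T) = max|λ| = 0.5913; 0.5913 < 1: convergent.

yes, ρ = 0.5913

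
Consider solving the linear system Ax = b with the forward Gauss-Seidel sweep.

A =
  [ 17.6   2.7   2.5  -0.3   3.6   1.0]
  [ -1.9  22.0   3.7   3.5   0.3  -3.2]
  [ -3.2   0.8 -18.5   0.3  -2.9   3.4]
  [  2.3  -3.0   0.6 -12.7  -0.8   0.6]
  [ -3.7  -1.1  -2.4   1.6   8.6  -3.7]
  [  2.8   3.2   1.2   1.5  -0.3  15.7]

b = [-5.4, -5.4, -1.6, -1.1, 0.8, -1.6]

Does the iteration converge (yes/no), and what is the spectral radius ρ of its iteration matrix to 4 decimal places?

Split A = D + L + U, D = diag(17.6, 22, -18.5, -12.7, 8.6, 15.7).
T_GS = -(D+L)⁻¹U: row 0 first, T[0,5] = -(1)/(17.6) = -0.0568; later rows by forward substitution.
  T[0,:] = [+0.0000, -0.1534, -0.1420, +0.0170, -0.2045, -0.0568]
  T[1,:] = [+0.0000, -0.0132, -0.1804, -0.1576, -0.0313, +0.1405]
  T[2,:] = [+0.0000, +0.0260, +0.0168, +0.0065, -0.1227, +0.1997]
  T[3,:] = [+0.0000, -0.0234, +0.0177, +0.0406, -0.0984, +0.0132]
  T[4,:] = [+0.0000, -0.0561, -0.0828, -0.0186, -0.1079, +0.4770]
  T[5,:] = [+0.0000, +0.0292, +0.0576, +0.0244, +0.0596, -0.0259]
moduli |λ_i(T)| = 0.3508, 0.1216, 0.1216, 0.1175, 0.0033, 0.0000.
spectral radius ρ = 0.3508; 0.3508 < 1 ⇒ converges.

yes, ρ = 0.3508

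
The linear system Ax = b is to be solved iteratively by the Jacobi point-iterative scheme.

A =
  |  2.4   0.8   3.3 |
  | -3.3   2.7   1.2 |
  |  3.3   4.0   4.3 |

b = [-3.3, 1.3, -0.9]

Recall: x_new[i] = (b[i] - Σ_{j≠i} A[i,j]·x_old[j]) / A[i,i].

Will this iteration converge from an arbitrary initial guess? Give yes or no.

Diagonal D = diag(2.4, 2.7, 4.3); L, U strict lower/upper.
Jacobi: T = -D⁻¹(L+U), T[0,1] = -(0.8)/(2.4) = -0.3333; T[0,0] = 0.
  T[0,:] = [+0.0000  -0.3333  -1.3750]
  T[1,:] = [+1.2222  +0.0000  -0.4444]
  T[2,:] = [-0.7674  -0.9302  +0.0000]
|roots of det(T-λI)|: 1.4384, 1.0039, 1.0039.
spectral radius ρ = 1.4384; 1.4384 > 1: divergent.

no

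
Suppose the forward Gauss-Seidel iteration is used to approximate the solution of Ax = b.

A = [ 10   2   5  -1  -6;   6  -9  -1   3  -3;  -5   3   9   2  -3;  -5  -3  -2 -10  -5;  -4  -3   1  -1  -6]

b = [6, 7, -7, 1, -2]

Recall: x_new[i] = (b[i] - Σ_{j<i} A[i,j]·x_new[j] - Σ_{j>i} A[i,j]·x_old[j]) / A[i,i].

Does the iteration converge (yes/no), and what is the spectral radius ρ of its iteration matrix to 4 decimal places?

Split A = D + L + U, D = diag(10, -9, 9, -10, -6).
Gauss-Seidel: T = -(D+L)⁻¹U, row 0 first, T[0,4] = -(-6)/(10) = +0.6000; later rows by forward substitution.
  T[0,:] = [+0.0000  -0.2000  -0.5000  +0.1000  +0.6000]
  T[1,:] = [+0.0000  -0.1333  -0.4444  +0.4000  +0.0667]
  T[2,:] = [+0.0000  -0.0667  -0.1296  -0.3000  +0.6444]
  T[3,:] = [+0.0000  +0.1533  +0.4093  -0.1100  -0.9489]
  T[4,:] = [+0.0000  +0.1633  +0.4657  -0.2983  -0.1678]
|λ(T)| sorted: 0.9334, 0.5461, 0.1722, 0.0188, 0.0000.
ρ = 0.9334; 0.9334 < 1, so it converges for any x₀.

yes, ρ = 0.9334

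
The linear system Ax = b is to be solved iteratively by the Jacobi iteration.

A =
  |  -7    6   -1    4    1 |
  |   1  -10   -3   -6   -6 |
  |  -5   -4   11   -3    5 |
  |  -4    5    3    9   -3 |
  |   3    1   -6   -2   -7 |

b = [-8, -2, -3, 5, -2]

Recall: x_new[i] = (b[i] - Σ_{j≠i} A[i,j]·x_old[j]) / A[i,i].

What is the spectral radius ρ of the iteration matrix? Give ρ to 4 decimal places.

A = D + L + U where D = diag(-7, -10, 11, 9, -7).
T_J = -D⁻¹(L+U): T[1,0] = -(1)/(-10) = +0.1000; T[1,1] = 0.
  T[0,:] = [+0.0000 +0.8571 -0.1429 +0.5714 +0.1429]
  T[1,:] = [+0.1000 +0.0000 -0.3000 -0.6000 -0.6000]
  T[2,:] = [+0.4545 +0.3636 +0.0000 +0.2727 -0.4545]
  T[3,:] = [+0.4444 -0.5556 -0.3333 +0.0000 +0.3333]
  T[4,:] = [+0.4286 +0.1429 -0.8571 -0.2857 +0.0000]
|roots of det(T-λI)|: 1.1414, 0.6127, 0.6127, 0.2061, 0.2061.
ρ(T) = max|λ| = 1.1414; 1.1414 > 1 ⇒ diverges.

1.1414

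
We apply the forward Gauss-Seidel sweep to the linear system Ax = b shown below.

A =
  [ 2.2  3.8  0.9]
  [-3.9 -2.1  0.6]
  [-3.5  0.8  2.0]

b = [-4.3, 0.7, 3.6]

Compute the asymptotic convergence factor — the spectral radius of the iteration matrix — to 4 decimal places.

Split A = D + L + U, D = diag(2.2, -2.1, 2).
Gauss-Seidel: T = -(D+L)⁻¹U, row 0 first, T[0,2] = -(0.9)/(2.2) = -0.4091; later rows by forward substitution.
  T[0,:] = [+0.0000 -1.7273 -0.4091]
  T[1,:] = [+0.0000 +3.2078 +1.0455]
  T[2,:] = [+0.0000 -4.3058 -1.1341]
|roots of det(T-λI)|: 1.4967, 0.5770, 0.0000.
spectral radius ρ = 1.4967; 1.4967 > 1: divergent.

1.4967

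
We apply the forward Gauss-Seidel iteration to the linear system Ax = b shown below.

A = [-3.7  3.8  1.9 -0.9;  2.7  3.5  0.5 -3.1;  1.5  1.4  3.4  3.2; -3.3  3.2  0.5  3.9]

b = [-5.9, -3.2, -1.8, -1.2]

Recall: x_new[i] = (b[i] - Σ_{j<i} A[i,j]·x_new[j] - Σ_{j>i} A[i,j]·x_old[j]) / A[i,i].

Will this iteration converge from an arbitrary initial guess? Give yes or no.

no

Let D = diag(-3.7, 3.5, 3.4, 3.9); L, U the strict triangles.
GS T = -(D+L)⁻¹U: row 0 first, T[0,2] = -(1.9)/(-3.7) = +0.5135; later rows by forward substitution.
  T[0,:] = [+0.0000, +1.0270, +0.5135, -0.2432]
  T[1,:] = [+0.0000, -0.7923, -0.5390, +1.0734]
  T[2,:] = [+0.0000, -0.1269, -0.0046, -1.2758]
  T[3,:] = [+0.0000, +1.5354, +0.8774, -0.9230]
eigenvalue magnitudes: 1.5835, 0.3482, 0.2119, 0.0000.
ρ = 1.5835; 1.5835 > 1: divergent.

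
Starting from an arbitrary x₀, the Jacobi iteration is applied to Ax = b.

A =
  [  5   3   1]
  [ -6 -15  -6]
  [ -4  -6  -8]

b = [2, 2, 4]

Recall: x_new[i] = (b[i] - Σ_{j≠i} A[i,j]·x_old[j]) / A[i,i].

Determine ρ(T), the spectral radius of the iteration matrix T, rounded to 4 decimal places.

Diagonal D = diag(5, -15, -8); L, U strict lower/upper.
Jacobi: T = -D⁻¹(L+U), T[0,1] = -(3)/(5) = -0.6000; T[0,0] = 0.
  T[0,:] = [+0.0000  -0.6000  -0.2000]
  T[1,:] = [-0.4000  +0.0000  -0.4000]
  T[2,:] = [-0.5000  -0.7500  +0.0000]
moduli |λ_i(T)| = 0.9148, 0.5688, 0.3459.
ρ = 0.9148; 0.9148 < 1, so it converges for any x₀.

0.9148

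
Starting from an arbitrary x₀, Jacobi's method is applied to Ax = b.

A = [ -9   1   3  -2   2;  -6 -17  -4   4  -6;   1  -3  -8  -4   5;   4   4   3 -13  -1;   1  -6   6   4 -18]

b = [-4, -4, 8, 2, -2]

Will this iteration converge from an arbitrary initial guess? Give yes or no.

yes

Diagonal D = diag(-9, -17, -8, -13, -18); L, U strict lower/upper.
T_J = -D⁻¹(L+U): T[3,4] = -(-1)/(-13) = -0.0769; T[3,3] = 0.
  T[0,:] = [+0.0000, +0.1111, +0.3333, -0.2222, +0.2222]
  T[1,:] = [-0.3529, +0.0000, -0.2353, +0.2353, -0.3529]
  T[2,:] = [+0.1250, -0.3750, +0.0000, -0.5000, +0.6250]
  T[3,:] = [+0.3077, +0.3077, +0.2308, +0.0000, -0.0769]
  T[4,:] = [+0.0556, -0.3333, +0.3333, +0.2222, +0.0000]
|eigenvalues of T|: 0.8200, 0.4251, 0.4251, 0.3981, 0.0651.
ρ = 0.8200; 0.8200 < 1 ⇒ converges.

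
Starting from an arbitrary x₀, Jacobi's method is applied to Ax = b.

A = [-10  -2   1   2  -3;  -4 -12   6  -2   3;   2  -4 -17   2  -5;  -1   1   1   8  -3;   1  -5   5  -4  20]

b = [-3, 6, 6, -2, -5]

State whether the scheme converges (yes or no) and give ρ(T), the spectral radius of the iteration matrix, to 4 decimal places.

A = D + L + U where D = diag(-10, -12, -17, 8, 20).
Jacobi T = -D⁻¹(L+U): T[0,1] = -(-2)/(-10) = -0.2000; T[0,0] = 0.
  T[0,:] = [+0.0000, -0.2000, +0.1000, +0.2000, -0.3000]
  T[1,:] = [-0.3333, +0.0000, +0.5000, -0.1667, +0.2500]
  T[2,:] = [+0.1176, -0.2353, +0.0000, +0.1176, -0.2941]
  T[3,:] = [+0.1250, -0.1250, -0.1250, +0.0000, +0.3750]
  T[4,:] = [-0.0500, +0.2500, -0.2500, +0.2000, +0.0000]
moduli |λ_i(T)| = 0.5005, 0.3239, 0.3239, 0.0700, 0.0700.
spectral radius ρ = 0.5005; 0.5005 < 1 ⇒ converges.

yes, ρ = 0.5005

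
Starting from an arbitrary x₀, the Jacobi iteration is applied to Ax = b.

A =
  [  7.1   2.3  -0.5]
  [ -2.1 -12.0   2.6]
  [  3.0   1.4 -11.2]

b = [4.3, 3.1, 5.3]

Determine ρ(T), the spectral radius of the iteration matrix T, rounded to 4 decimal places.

0.3929

Diagonal D = diag(7.1, -12, -11.2); L, U strict lower/upper.
Jacobi: T = -D⁻¹(L+U), T[2,0] = -(3)/(-11.2) = +0.2679; T[2,2] = 0.
  T[0,:] = [+0.0000 -0.3239 +0.0704]
  T[1,:] = [-0.1750 +0.0000 +0.2167]
  T[2,:] = [+0.2679 +0.1250 +0.0000]
|eigenvalues of T|: 0.3929, 0.2275, 0.2275.
ρ(T) = max|λ| = 0.3929; 0.3929 < 1, so it converges for any x₀.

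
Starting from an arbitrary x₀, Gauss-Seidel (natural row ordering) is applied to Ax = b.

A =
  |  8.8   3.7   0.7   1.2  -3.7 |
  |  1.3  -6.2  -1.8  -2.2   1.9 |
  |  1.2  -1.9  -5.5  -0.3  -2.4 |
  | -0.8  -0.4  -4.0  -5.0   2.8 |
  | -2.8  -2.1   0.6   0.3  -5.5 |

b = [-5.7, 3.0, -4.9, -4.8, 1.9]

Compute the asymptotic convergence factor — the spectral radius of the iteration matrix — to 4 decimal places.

0.7201

A = D + L + U where D = diag(8.8, -6.2, -5.5, -5, -5.5).
Gauss-Seidel: T = -(D+L)⁻¹U, row 0 first, T[0,3] = -(1.2)/(8.8) = -0.1364; later rows by forward substitution.
  T[0,:] = [+0.0000 -0.4205 -0.0795 -0.1364 +0.4205]
  T[1,:] = [+0.0000 -0.0882 -0.3070 -0.3834 +0.3946]
  T[2,:] = [+0.0000 -0.0613 +0.0887 +0.0482 -0.4809]
  T[3,:] = [+0.0000 +0.1233 -0.0337 +0.0140 +0.8459]
  T[4,:] = [+0.0000 +0.2478 +0.1656 +0.2218 -0.3710]
|eigenvalues of T|: 0.7201, 0.2421, 0.2421, 0.0450, 0.0000.
spectral radius ρ = 0.7201; 0.7201 < 1: convergent.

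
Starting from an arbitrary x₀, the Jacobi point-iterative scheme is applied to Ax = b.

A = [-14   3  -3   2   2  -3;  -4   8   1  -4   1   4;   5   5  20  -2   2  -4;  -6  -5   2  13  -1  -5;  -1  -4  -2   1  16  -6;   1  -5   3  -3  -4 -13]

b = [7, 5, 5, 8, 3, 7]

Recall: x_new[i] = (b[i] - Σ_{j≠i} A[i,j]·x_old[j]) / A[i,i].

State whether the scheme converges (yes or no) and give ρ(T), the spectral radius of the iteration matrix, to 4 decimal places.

A = D + L + U where D = diag(-14, 8, 20, 13, 16, -13).
T_J = -D⁻¹(L+U): T[3,5] = -(-5)/(13) = +0.3846; T[3,3] = 0.
  T[0,:] = [+0.0000  +0.2143  -0.2143  +0.1429  +0.1429  -0.2143]
  T[1,:] = [+0.5000  +0.0000  -0.1250  +0.5000  -0.1250  -0.5000]
  T[2,:] = [-0.2500  -0.2500  +0.0000  +0.1000  -0.1000  +0.2000]
  T[3,:] = [+0.4615  +0.3846  -0.1538  +0.0000  +0.0769  +0.3846]
  T[4,:] = [+0.0625  +0.2500  +0.1250  -0.0625  +0.0000  +0.3750]
  T[5,:] = [+0.0769  -0.3846  +0.2308  -0.2308  -0.3077  +0.0000]
eigenvalue magnitudes: 0.9200, 0.4931, 0.4931, 0.2812, 0.2812, 0.0959.
ρ = 0.9200; 0.9200 < 1, so it converges for any x₀.

yes, ρ = 0.9200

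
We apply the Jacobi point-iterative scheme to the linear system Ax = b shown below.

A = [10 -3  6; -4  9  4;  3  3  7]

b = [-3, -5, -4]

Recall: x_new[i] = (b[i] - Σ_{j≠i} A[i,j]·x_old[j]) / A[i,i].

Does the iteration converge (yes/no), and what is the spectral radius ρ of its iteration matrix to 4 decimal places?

yes, ρ = 0.8807

A = D + L + U where D = diag(10, 9, 7).
Jacobi T = -D⁻¹(L+U): T[2,1] = -(3)/(7) = -0.4286; T[2,2] = 0.
  T[0,:] = [+0.0000  +0.3000  -0.6000]
  T[1,:] = [+0.4444  +0.0000  -0.4444]
  T[2,:] = [-0.4286  -0.4286  +0.0000]
moduli |λ_i(T)| = 0.8807, 0.4412, 0.4412.
ρ = 0.8807; 0.8807 < 1 ⇒ converges.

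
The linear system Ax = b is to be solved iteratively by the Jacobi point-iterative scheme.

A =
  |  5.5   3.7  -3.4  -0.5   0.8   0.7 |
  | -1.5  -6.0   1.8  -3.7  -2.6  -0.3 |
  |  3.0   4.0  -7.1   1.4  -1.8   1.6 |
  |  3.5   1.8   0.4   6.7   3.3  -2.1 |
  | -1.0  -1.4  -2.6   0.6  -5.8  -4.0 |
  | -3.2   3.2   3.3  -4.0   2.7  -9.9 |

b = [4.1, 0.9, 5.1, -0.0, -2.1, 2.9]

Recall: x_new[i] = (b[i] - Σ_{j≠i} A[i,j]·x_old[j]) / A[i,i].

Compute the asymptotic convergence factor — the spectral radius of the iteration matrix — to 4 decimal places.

1.1611

A = D + L + U where D = diag(5.5, -6, -7.1, 6.7, -5.8, -9.9).
T_J = -D⁻¹(L+U): T[2,5] = -(1.6)/(-7.1) = +0.2254; T[2,2] = 0.
  T[0,:] = [+0.0000  -0.6727  +0.6182  +0.0909  -0.1455  -0.1273]
  T[1,:] = [-0.2500  +0.0000  +0.3000  -0.6167  -0.4333  -0.0500]
  T[2,:] = [+0.4225  +0.5634  +0.0000  +0.1972  -0.2535  +0.2254]
  T[3,:] = [-0.5224  -0.2687  -0.0597  +0.0000  -0.4925  +0.3134]
  T[4,:] = [-0.1724  -0.2414  -0.4483  +0.1034  +0.0000  -0.6897]
  T[5,:] = [-0.3232  +0.3232  +0.3333  -0.4040  +0.2727  +0.0000]
|λ(T)| sorted: 1.1611, 0.8212, 0.6884, 0.6884, 0.4883, 0.4883.
spectral radius ρ = 1.1611; 1.1611 > 1, so it fails to converge.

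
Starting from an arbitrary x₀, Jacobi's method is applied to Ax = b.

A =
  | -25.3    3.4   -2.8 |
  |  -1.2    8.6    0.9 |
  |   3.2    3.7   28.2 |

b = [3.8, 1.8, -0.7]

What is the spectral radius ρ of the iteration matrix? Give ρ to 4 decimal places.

0.2446

Split A = D + L + U, D = diag(-25.3, 8.6, 28.2).
Jacobi: T = -D⁻¹(L+U), T[0,1] = -(3.4)/(-25.3) = +0.1344; T[0,0] = 0.
  T[0,:] = [+0.0000  +0.1344  -0.1107]
  T[1,:] = [+0.1395  +0.0000  -0.1047]
  T[2,:] = [-0.1135  -0.1312  +0.0000]
|λ(T)| sorted: 0.2446, 0.1348, 0.1098.
ρ(T) = max|λ| = 0.2446; 0.2446 < 1: convergent.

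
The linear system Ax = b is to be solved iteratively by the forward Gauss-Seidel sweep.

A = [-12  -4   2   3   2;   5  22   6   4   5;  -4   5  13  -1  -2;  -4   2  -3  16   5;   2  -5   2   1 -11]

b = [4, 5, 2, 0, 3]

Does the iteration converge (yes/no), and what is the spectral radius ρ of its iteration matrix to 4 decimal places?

yes, ρ = 0.6236

A = D + L + U where D = diag(-12, 22, 13, 16, -11).
GS T = -(D+L)⁻¹U: row 0 first, T[0,1] = -(-4)/(-12) = -0.3333; later rows by forward substitution.
  T[0,:] = [+0.0000  -0.3333  +0.1667  +0.2500  +0.1667]
  T[1,:] = [+0.0000  +0.0758  -0.3106  -0.2386  -0.2652]
  T[2,:] = [+0.0000  -0.1317  +0.1707  +0.2456  +0.3071]
  T[3,:] = [+0.0000  -0.1175  +0.1125  +0.1384  -0.1801]
  T[4,:] = [+0.0000  -0.1297  +0.2128  +0.2112  +0.1903]
eigenvalue magnitudes: 0.6236, 0.0979, 0.0807, 0.0807, 0.0000.
ρ(T) = max|λ| = 0.6236; 0.6236 < 1 ⇒ converges.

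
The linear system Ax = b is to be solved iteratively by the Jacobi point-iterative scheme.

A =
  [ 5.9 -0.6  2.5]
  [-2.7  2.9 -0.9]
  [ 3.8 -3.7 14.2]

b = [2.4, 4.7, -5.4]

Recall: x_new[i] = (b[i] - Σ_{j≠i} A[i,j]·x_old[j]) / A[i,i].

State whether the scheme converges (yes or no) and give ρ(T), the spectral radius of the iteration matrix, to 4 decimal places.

Split A = D + L + U, D = diag(5.9, 2.9, 14.2).
T_J = -D⁻¹(L+U): T[1,0] = -(-2.7)/(2.9) = +0.9310; T[1,1] = 0.
  T[0,:] = [+0.0000, +0.1017, -0.4237]
  T[1,:] = [+0.9310, +0.0000, +0.3103]
  T[2,:] = [-0.2676, +0.2606, +0.0000]
|roots of det(T-λI)|: 0.6738, 0.4063, 0.4063.
spectral radius ρ = 0.6738; 0.6738 < 1: convergent.

yes, ρ = 0.6738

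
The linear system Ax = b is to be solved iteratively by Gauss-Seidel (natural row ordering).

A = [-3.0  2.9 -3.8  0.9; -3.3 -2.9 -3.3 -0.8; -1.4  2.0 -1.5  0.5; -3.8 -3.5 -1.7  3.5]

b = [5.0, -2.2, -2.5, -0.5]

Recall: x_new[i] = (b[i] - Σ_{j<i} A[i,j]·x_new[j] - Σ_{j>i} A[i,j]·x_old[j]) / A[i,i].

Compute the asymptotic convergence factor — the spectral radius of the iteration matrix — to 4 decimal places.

Diagonal D = diag(-3, -2.9, -1.5, 3.5); L, U strict lower/upper.
Gauss-Seidel: T = -(D+L)⁻¹U, row 0 first, T[0,3] = -(0.9)/(-3) = +0.3000; later rows by forward substitution.
  T[0,:] = [+0.0000  +0.9667  -1.2667  +0.3000]
  T[1,:] = [+0.0000  -1.1000  +0.3034  -0.6172]
  T[2,:] = [+0.0000  -2.3689  +1.5868  -0.7697]
  T[3,:] = [+0.0000  -1.2011  -0.3010  -0.6654]
|eigenvalues of T|: 1.6914, 1.3369, 0.1761, 0.0000.
spectral radius ρ = 1.6914; 1.6914 > 1, so it fails to converge.

1.6914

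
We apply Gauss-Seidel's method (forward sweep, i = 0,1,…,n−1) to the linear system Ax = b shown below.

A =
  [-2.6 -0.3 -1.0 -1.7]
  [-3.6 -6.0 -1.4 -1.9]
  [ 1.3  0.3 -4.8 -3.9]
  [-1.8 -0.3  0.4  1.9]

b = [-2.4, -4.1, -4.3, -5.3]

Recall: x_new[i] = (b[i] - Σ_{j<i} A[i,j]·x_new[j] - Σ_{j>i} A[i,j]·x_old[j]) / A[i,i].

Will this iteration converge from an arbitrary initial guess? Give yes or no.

yes

Write A = D+L+U with D = diag(-2.6, -6, -4.8, 1.9).
Gauss-Seidel: T = -(D+L)⁻¹U, row 0 first, T[0,3] = -(-1.7)/(-2.6) = -0.6538; later rows by forward substitution.
  T[0,:] = [+0.0000 -0.1154 -0.3846 -0.6538]
  T[1,:] = [+0.0000 +0.0692 -0.0026 +0.0756]
  T[2,:] = [+0.0000 -0.0269 -0.1043 -0.9849]
  T[3,:] = [+0.0000 -0.0927 -0.3428 -0.4002]
|λ(T)| sorted: 0.8467, 0.3393, 0.0721, 0.0000.
ρ(T) = max|λ| = 0.8467; 0.8467 < 1, so it converges for any x₀.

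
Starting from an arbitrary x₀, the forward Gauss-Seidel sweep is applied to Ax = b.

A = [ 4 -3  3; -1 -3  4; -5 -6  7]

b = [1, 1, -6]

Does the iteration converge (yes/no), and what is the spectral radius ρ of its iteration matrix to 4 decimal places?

no, ρ = 1.1779

Let D = diag(4, -3, 7); L, U the strict triangles.
Gauss-Seidel: T = -(D+L)⁻¹U, row 0 first, T[0,2] = -(3)/(4) = -0.7500; later rows by forward substitution.
  T[0,:] = [+0.0000 +0.7500 -0.7500]
  T[1,:] = [+0.0000 -0.2500 +1.5833]
  T[2,:] = [+0.0000 +0.3214 +0.8214]
|roots of det(T-λI)|: 1.1779, 0.6064, 0.0000.
ρ(T) = max|λ| = 1.1779; 1.1779 > 1 ⇒ diverges.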